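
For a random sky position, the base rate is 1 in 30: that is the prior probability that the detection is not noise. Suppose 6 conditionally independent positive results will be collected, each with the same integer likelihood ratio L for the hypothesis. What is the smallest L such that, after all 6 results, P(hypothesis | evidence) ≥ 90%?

Prior odds = (1/30)/(29/30) = 1/29.
Target odds = 0.9/0.1 = 9.
Need L⁶ ≥ 9 ÷ (1/29) = 261.
2⁶ = 64 < 261 ≤ 729 = 3⁶, so L = 3.

3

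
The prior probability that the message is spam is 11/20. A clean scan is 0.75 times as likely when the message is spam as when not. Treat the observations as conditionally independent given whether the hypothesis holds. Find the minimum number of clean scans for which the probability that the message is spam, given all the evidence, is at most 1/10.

9

Prior odds: 0.55 ÷ 0.45 = 11/9.
Likelihood ratio per clean scan = 0.75.
Target odds: 0.1 ÷ 0.9 = 1/9.
Require 0.75ⁿ ≤ 1/9 ÷ (11/9) = 1/11.
0.75⁸ = 6561/65536 is still above 1/11 but 0.75⁹ = 19683/262144 is at or below it, so n = 9.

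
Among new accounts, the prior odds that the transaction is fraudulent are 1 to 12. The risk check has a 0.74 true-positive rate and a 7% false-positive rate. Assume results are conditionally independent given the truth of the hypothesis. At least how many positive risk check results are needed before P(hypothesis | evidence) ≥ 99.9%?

Prior odds = 1/12.
Likelihood ratio of a positive result = 0.74/0.07 = 74/7.
Target posterior odds = 0.999/0.001 = 999.
Require (74/7)ⁿ ≥ 999 ÷ (1/12) = 11988.
(74/7)³ = 405224/343 falls short of 11988 but (74/7)⁴ = 29986576/2401 reaches it, so n = 4.

4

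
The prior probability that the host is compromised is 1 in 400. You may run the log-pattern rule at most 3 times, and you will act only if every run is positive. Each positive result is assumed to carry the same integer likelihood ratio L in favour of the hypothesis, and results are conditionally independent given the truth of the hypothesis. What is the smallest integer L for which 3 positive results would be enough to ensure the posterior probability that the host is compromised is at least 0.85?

14

Prior odds = 0.0025/0.9975 = 1/399.
Target odds = 0.85/0.15 = 17/3.
Need L³ ≥ 17/3 ÷ (1/399) = 2261.
13³ = 2197 < 2261 ≤ 2744 = 14³, so L = 14.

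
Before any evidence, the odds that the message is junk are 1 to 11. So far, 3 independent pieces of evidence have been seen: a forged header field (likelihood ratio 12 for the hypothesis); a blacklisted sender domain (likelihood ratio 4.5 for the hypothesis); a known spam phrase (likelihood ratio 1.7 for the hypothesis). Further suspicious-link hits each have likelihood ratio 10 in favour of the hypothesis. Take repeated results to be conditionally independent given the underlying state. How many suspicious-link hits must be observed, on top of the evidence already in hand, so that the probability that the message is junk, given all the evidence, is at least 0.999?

3

Prior odds = 1/11.
Combined Bayes factor of the evidence already in hand = 12 × 4.5 × 1.7 = 91.8.
Odds after that evidence = (1/11) × 91.8 = 459/55.
Target odds = 0.999/0.001 = 999.
Need 10ⁿ ≥ 999 ÷ (459/55) = 2035/17.
10² = 100 falls short of 2035/17 but 10³ = 1000 reaches it, so n = 3.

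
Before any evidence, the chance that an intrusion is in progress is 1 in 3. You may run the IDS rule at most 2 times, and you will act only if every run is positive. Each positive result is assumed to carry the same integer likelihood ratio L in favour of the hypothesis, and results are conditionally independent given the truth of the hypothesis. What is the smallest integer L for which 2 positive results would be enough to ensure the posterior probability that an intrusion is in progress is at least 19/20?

7

Prior odds = (1/3)/(2/3) = 0.5.
Target odds = 0.95/0.05 = 19.
Need L² ≥ 19 ÷ 0.5 = 38.
6² = 36 < 38 ≤ 49 = 7², so L = 7.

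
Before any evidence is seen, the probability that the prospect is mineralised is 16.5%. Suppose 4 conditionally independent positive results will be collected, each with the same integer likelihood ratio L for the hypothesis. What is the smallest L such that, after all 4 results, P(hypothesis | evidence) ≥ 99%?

5

Prior odds = 0.165/0.835 = 33/167.
Target odds = 0.99/0.01 = 99.
Need L⁴ ≥ 99 ÷ (33/167) = 501.
4⁴ = 256 < 501 ≤ 625 = 5⁴, so L = 5.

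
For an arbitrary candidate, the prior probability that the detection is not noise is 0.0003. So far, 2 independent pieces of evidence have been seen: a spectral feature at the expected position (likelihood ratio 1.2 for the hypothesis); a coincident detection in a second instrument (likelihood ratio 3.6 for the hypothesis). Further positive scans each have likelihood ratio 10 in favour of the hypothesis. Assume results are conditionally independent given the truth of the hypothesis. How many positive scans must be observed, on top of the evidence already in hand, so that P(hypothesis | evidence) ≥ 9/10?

4

Prior odds = 0.0003/0.9997 = 3/9997.
Combined Bayes factor of the evidence already in hand = 1.2 × 3.6 = 4.32.
Odds after that evidence = (3/9997) × 4.32 = 324/249925.
Target odds = 0.9/0.1 = 9.
Need 10ⁿ ≥ 9 ÷ (324/249925) = 249925/36.
10³ = 1000 falls short of 249925/36 but 10⁴ = 10000 reaches it, so n = 4.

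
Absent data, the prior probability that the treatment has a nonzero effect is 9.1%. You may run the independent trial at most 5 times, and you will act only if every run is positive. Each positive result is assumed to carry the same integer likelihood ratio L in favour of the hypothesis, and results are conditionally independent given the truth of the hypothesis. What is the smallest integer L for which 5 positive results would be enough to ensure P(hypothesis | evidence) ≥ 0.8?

3

Prior odds = 0.091/0.909 = 91/909.
Target odds = 0.8/0.2 = 4.
Need L⁵ ≥ 4 ÷ (91/909) = 3636/91.
2⁵ = 32 < 3636/91 ≤ 243 = 3⁵, so L = 3.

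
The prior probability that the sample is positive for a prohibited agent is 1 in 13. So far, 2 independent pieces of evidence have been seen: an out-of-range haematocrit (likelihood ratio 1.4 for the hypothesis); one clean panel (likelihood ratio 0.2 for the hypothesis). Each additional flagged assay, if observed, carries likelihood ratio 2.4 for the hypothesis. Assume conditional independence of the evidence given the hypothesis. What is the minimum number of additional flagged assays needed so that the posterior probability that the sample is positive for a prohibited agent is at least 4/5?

6

Prior odds = (1/13)/(12/13) = 1/12.
Combined Bayes factor of the evidence already in hand = 1.4 × 0.2 = 0.28.
Odds after that evidence = (1/12) × 0.28 = 7/300.
Target odds = 0.8/0.2 = 4.
Need 2.4ⁿ ≥ 4 ÷ (7/300) = 1200/7.
2.4⁵ = 79.62624 falls short of 1200/7 but 2.4⁶ = 2985984/15625 reaches it, so n = 6.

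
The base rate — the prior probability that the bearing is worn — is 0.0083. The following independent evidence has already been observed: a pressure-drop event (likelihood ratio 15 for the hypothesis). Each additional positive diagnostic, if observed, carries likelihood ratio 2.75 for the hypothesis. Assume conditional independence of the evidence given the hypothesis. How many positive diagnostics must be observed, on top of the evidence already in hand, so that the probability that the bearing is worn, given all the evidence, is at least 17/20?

Prior odds = 0.0083/0.9917 = 83/9917.
Bayes factor of the evidence already in hand = 15.
Odds after that evidence = (83/9917) × 15 = 1245/9917.
Target odds = 0.85/0.15 = 17/3.
Need 2.75ⁿ ≥ 17/3 ÷ (1245/9917) = 168589/3735.
2.75³ = 20.796875 falls short of 168589/3735 but 2.75⁴ = 57.19140625 reaches it, so n = 4.

4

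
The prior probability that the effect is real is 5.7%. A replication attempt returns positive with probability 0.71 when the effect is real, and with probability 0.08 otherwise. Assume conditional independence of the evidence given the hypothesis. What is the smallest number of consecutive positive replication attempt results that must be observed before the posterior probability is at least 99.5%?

4

Prior odds = 0.057/0.943 = 57/943.
Likelihood ratio of a positive result = 0.71/0.08 = 8.875.
Target posterior odds = 0.995/0.005 = 199.
Require 8.875ⁿ ≥ 199 ÷ (57/943) = 187657/57.
8.875³ = 357911/512 falls short of 187657/57 but 8.875⁴ = 25411681/4096 reaches it, so n = 4.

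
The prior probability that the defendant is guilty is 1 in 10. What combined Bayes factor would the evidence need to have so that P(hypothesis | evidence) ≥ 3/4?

27

Prior odds = 0.1/0.9 = 1/9.
Target odds = 0.75/0.25 = 3.
Required Bayes factor = 3 ÷ (1/9) = 27.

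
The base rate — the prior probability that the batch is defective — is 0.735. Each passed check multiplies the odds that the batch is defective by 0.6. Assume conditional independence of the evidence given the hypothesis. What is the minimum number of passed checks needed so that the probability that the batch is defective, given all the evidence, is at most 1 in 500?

Prior odds: 0.735 ÷ 0.265 = 147/53.
Likelihood ratio per passed check = 0.6.
Target odds: 0.002 ÷ 0.998 = 1/499.
Need (147/53) × 0.6ⁿ ≤ 1/499, i.e. 0.6ⁿ ≤ 53/73353.
0.6¹⁴ ≈0.000783642 is still above 53/73353 but 0.6¹⁵ ≈0.000470185 is at or below it, so n = 15.

15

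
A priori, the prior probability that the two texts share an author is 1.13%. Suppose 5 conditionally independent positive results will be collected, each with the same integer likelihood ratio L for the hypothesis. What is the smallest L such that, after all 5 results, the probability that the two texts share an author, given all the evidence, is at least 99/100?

Prior odds = 0.0113/0.9887 = 113/9887.
Target odds = 0.99/0.01 = 99.
Need L⁵ ≥ 99 ÷ (113/9887) = 978813/113.
6⁵ = 7776 < 978813/113 ≤ 16807 = 7⁵, so L = 7.

7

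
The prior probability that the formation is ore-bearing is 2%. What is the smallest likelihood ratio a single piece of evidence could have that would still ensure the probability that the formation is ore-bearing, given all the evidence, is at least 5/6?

Prior odds = 0.02/0.98 = 1/49.
Target odds = (5/6)/(1/6) = 5.
Required Bayes factor = 5 ÷ (1/49) = 245.

245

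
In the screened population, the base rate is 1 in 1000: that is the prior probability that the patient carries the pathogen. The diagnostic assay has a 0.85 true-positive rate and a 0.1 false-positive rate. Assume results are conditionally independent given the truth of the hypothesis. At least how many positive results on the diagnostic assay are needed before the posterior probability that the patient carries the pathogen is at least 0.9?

Prior odds: 0.001 ÷ 0.999 = 1/999.
Likelihood ratio of a positive result = 0.85/0.1 = 8.5.
Target odds: 0.9 ÷ 0.1 = 9.
Require 8.5ⁿ ≥ 9 ÷ (1/999) = 8991.
8.5⁴ = 5220.0625 falls short of 8991 but 8.5⁵ = 44370.53125 reaches it, so n = 5.

5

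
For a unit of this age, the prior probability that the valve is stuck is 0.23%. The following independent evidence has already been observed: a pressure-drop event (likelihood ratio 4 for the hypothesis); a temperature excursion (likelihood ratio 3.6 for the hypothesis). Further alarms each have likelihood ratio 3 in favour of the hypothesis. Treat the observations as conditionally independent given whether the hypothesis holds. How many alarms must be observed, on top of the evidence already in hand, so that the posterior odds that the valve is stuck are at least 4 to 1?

5

Prior odds = 0.0023/0.9977 = 23/9977.
Combined Bayes factor of the evidence already in hand = 4 × 3.6 = 14.4.
Odds after that evidence = (23/9977) × 14.4 = 1656/49885.
Target odds = 4.
Need 3ⁿ ≥ 4 ÷ (1656/49885) = 49885/414.
3⁴ = 81 falls short of 49885/414 but 3⁵ = 243 reaches it, so n = 5.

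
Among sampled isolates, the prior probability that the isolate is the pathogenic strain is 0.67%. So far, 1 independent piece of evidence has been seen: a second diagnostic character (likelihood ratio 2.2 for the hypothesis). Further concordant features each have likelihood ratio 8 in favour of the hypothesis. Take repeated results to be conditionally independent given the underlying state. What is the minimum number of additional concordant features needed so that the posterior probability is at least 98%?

Prior odds = 0.0067/0.9933 = 67/9933.
Bayes factor of the evidence already in hand = 2.2.
Odds after that evidence = (67/9933) × 2.2 = 67/4515.
Target odds = 0.98/0.02 = 49.
Need 8ⁿ ≥ 49 ÷ (67/4515) = 221235/67.
8³ = 512 falls short of 221235/67 but 8⁴ = 4096 reaches it, so n = 4.

4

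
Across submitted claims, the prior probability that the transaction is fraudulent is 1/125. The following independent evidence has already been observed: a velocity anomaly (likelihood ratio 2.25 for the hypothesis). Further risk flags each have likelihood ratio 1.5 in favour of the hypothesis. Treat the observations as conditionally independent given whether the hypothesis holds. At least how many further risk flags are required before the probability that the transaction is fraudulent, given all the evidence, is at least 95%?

18

Prior odds = 0.008/0.992 = 1/124.
Bayes factor of the evidence already in hand = 2.25.
Odds after that evidence = (1/124) × 2.25 = 9/496.
Target odds = 0.95/0.05 = 19.
Need 1.5ⁿ ≥ 19 ÷ (9/496) = 9424/9.
1.5¹⁷ = 129140163/131072 falls short of 9424/9 but 1.5¹⁸ = 387420489/262144 reaches it, so n = 18.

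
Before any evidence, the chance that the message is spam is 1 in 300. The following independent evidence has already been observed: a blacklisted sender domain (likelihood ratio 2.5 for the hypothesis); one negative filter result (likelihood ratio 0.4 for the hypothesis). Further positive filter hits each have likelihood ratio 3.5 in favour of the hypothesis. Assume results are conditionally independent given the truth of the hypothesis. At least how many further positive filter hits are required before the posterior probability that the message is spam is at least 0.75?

6

Prior odds = (1/300)/(299/300) = 1/299.
Combined Bayes factor of the evidence already in hand = 2.5 × 0.4 = 1.
Odds after that evidence = (1/299) × 1 = 1/299.
Target odds = 0.75/0.25 = 3.
Need 3.5ⁿ ≥ 3 ÷ (1/299) = 897.
3.5⁵ = 525.21875 falls short of 897 but 3.5⁶ = 1838.265625 reaches it, so n = 6.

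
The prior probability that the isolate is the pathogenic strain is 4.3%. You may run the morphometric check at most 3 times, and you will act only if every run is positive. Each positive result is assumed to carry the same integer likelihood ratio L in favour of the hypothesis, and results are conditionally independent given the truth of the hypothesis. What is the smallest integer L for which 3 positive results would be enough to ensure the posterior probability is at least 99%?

Prior odds = 0.043/0.957 = 43/957.
Target odds = 0.99/0.01 = 99.
Need L³ ≥ 99 ÷ (43/957) = 94743/43.
13³ = 2197 < 94743/43 ≤ 2744 = 14³, so L = 14.

14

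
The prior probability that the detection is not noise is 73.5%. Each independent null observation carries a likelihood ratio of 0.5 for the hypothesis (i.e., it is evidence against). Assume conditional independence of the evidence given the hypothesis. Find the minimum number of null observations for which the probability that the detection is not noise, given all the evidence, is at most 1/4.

4

Prior odds = 0.735/0.265 = 147/53.
Likelihood ratio per null observation = 0.5.
Target odds: 0.25 ÷ 0.75 = 1/3.
Require 0.5ⁿ ≤ 1/3 ÷ (147/53) = 53/441.
0.5³ = 0.125 is still above 53/441 but 0.5⁴ = 0.0625 is at or below it, so n = 4.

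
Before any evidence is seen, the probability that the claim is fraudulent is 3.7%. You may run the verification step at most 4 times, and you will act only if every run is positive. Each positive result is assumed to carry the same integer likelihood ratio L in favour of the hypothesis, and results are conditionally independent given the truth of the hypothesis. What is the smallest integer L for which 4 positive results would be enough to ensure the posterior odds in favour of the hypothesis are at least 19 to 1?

Prior odds = 0.037/0.963 = 37/963.
Target odds = 19.
Need L⁴ ≥ 19 ÷ (37/963) = 18297/37.
4⁴ = 256 < 18297/37 ≤ 625 = 5⁴, so L = 5.

5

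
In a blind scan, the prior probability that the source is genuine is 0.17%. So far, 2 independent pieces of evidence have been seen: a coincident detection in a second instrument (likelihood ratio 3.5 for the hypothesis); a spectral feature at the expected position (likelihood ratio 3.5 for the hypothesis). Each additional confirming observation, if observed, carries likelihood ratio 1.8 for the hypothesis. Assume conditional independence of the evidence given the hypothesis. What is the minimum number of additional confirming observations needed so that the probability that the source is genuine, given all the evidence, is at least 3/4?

9

Prior odds = 0.0017/0.9983 = 17/9983.
Combined Bayes factor of the evidence already in hand = 3.5 × 3.5 = 12.25.
Odds after that evidence = (17/9983) × 12.25 = 833/39932.
Target odds = 0.75/0.25 = 3.
Need 1.8ⁿ ≥ 3 ÷ (833/39932) = 119796/833.
1.8⁸ = 43046721/390625 falls short of 119796/833 but 1.8⁹ = 387420489/1953125 reaches it, so n = 9.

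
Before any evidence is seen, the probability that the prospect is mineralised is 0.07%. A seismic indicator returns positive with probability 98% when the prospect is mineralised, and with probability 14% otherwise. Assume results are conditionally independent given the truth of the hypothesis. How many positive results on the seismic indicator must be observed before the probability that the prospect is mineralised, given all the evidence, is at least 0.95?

6

Prior odds = 0.0007/0.9993 = 7/9993.
Likelihood ratio of a positive result = 0.98/0.14 = 7.
Target posterior odds = 0.95/0.05 = 19.
Need (7/9993) × 7ⁿ ≥ 19, i.e. 7ⁿ ≥ 189867/7.
7⁵ = 16807 falls short of 189867/7 but 7⁶ = 117649 reaches it, so n = 6.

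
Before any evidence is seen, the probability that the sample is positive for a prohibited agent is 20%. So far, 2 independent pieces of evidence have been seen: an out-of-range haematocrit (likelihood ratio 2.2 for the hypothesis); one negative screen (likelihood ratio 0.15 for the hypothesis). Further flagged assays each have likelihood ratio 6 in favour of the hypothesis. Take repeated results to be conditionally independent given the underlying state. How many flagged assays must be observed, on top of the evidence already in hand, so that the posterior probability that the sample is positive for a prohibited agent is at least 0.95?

4

Prior odds = 0.2/0.8 = 0.25.
Combined Bayes factor of the evidence already in hand = 2.2 × 0.15 = 0.33.
Odds after that evidence = 0.25 × 0.33 = 0.0825.
Target odds = 0.95/0.05 = 19.
Need 6ⁿ ≥ 19 ÷ 0.0825 = 7600/33.
6³ = 216 falls short of 7600/33 but 6⁴ = 1296 reaches it, so n = 4.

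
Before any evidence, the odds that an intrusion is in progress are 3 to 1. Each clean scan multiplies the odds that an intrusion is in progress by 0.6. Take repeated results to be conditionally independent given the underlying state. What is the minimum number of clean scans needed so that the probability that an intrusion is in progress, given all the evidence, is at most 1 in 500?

15

Prior odds = 3.
Likelihood ratio per clean scan = 0.6.
Target posterior odds = 0.002/0.998 = 1/499.
Require 0.6ⁿ ≤ 1/499 ÷ 3 = 1/1497.
0.6¹⁴ ≈0.000783642 is still above 1/1497 but 0.6¹⁵ ≈0.000470185 is at or below it, so n = 15.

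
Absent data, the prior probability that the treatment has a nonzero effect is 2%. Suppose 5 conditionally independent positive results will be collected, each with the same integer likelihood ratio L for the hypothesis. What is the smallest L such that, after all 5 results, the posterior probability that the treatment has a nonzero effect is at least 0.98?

5

Prior odds = 0.02/0.98 = 1/49.
Target odds = 0.98/0.02 = 49.
Need L⁵ ≥ 49 ÷ (1/49) = 2401.
4⁵ = 1024 < 2401 ≤ 3125 = 5⁵, so L = 5.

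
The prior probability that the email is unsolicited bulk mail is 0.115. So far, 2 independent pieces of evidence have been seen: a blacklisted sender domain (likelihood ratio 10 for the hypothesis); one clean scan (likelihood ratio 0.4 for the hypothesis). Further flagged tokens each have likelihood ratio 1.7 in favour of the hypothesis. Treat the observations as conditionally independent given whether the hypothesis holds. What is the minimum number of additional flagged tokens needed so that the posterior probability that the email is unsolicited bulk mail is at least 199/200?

12

Prior odds = 0.115/0.885 = 23/177.
Combined Bayes factor of the evidence already in hand = 10 × 0.4 = 4.
Odds after that evidence = (23/177) × 4 = 92/177.
Target odds = 0.995/0.005 = 199.
Need 1.7ⁿ ≥ 199 ÷ (92/177) = 35223/92.
1.7¹¹ ≈342.719 falls short of 35223/92 but 1.7¹² ≈582.622 reaches it, so n = 12.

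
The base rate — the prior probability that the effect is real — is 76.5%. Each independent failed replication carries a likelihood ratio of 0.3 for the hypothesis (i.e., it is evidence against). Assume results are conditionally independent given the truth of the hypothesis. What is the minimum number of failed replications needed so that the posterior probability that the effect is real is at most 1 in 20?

4

Prior odds = 0.765/0.235 = 153/47.
Likelihood ratio per failed replication = 0.3.
Target posterior odds = 0.05/0.95 = 1/19.
Require 0.3ⁿ ≤ 1/19 ÷ (153/47) = 47/2907.
0.3³ = 0.027 is still above 47/2907 but 0.3⁴ = 0.0081 is at or below it, so n = 4.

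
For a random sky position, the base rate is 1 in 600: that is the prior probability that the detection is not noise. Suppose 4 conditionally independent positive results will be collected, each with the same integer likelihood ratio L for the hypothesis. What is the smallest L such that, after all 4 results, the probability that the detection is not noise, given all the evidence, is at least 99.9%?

28

Prior odds = (1/600)/(599/600) = 1/599.
Target odds = 0.999/0.001 = 999.
Need L⁴ ≥ 999 ÷ (1/599) = 598401.
27⁴ = 531441 < 598401 ≤ 614656 = 28⁴, so L = 28.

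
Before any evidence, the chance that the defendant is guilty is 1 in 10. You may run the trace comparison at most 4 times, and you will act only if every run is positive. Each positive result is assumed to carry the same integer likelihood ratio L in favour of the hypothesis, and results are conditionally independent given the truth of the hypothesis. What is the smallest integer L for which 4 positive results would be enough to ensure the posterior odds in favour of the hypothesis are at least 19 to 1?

Prior odds = 0.1/0.9 = 1/9.
Target odds = 19.
Need L⁴ ≥ 19 ÷ (1/9) = 171.
3⁴ = 81 < 171 ≤ 256 = 4⁴, so L = 4.

4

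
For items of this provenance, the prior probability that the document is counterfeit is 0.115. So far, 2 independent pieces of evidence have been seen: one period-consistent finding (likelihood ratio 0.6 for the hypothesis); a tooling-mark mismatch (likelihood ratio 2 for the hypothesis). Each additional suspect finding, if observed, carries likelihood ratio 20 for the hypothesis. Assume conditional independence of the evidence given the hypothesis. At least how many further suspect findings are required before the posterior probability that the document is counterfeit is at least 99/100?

3

Prior odds = 0.115/0.885 = 23/177.
Combined Bayes factor of the evidence already in hand = 0.6 × 2 = 1.2.
Odds after that evidence = (23/177) × 1.2 = 46/295.
Target odds = 0.99/0.01 = 99.
Need 20ⁿ ≥ 99 ÷ (46/295) = 29205/46.
20² = 400 falls short of 29205/46 but 20³ = 8000 reaches it, so n = 3.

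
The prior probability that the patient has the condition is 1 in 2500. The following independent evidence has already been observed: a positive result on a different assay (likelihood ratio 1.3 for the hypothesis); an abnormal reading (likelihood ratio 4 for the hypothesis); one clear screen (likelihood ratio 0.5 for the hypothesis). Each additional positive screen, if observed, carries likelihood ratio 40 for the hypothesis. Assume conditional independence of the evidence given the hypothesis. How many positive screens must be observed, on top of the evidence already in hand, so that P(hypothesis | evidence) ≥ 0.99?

Prior odds = 0.0004/0.9996 = 1/2499.
Combined Bayes factor of the evidence already in hand = 1.3 × 4 × 0.5 = 2.6.
Odds after that evidence = (1/2499) × 2.6 = 13/12495.
Target odds = 0.99/0.01 = 99.
Need 40ⁿ ≥ 99 ÷ (13/12495) = 1237005/13.
40³ = 64000 falls short of 1237005/13 but 40⁴ = 2560000 reaches it, so n = 4.

4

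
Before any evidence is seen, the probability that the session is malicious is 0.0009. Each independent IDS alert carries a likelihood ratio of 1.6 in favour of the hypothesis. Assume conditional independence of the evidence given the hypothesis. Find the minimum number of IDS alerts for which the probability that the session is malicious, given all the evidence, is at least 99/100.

Prior odds: 0.0009 ÷ 0.9991 = 9/9991.
Likelihood ratio per IDS alert = 1.6.
Target odds: 0.99 ÷ 0.01 = 99.
Require 1.6ⁿ ≥ 99 ÷ (9/9991) = 109901.
1.6²⁴ ≈79228.2 falls short of 109901 but 1.6²⁵ ≈126765 reaches it, so n = 25.

25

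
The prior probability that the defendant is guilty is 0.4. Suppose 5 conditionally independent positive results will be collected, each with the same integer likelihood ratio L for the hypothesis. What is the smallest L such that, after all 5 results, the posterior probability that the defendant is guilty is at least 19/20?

2

Prior odds = 0.4/0.6 = 2/3.
Target odds = 0.95/0.05 = 19.
Need L⁵ ≥ 19 ÷ (2/3) = 28.5.
1⁵ = 1 < 28.5 ≤ 32 = 2⁵, so L = 2.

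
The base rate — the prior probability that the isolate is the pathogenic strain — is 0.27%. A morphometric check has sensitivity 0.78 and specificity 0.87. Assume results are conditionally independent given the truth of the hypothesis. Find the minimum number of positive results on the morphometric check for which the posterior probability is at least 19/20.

Prior odds: 0.0027 ÷ 0.9973 = 27/9973.
False-positive rate = 1 − 0.87 = 0.13; likelihood ratio of a positive = 0.78/0.13 = 6.
Target odds: 0.95 ÷ 0.05 = 19.
Need (27/9973) × 6ⁿ ≥ 19, i.e. 6ⁿ ≥ 189487/27.
6⁴ = 1296 falls short of 189487/27 but 6⁵ = 7776 reaches it, so n = 5.

5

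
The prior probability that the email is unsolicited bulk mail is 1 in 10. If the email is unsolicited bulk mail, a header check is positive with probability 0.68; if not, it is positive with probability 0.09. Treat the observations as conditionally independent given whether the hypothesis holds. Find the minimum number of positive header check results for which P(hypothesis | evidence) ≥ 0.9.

3

Prior odds: 0.1 ÷ 0.9 = 1/9.
Likelihood ratio of a positive = 0.68/0.09 = 68/9.
Target posterior odds = 0.9/0.1 = 9.
Need (1/9) × (68/9)ⁿ ≥ 9, i.e. (68/9)ⁿ ≥ 81.
(68/9)² = 4624/81 falls short of 81 but (68/9)³ = 314432/729 reaches it, so n = 3.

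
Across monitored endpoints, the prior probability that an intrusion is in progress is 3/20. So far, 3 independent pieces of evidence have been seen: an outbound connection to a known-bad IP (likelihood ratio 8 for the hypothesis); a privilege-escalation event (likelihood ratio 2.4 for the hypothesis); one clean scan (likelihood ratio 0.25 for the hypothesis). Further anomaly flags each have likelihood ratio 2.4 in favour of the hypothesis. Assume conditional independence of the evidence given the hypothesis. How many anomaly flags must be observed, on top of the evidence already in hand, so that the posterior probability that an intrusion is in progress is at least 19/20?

Prior odds = 0.15/0.85 = 3/17.
Combined Bayes factor of the evidence already in hand = 8 × 2.4 × 0.25 = 4.8.
Odds after that evidence = (3/17) × 4.8 = 72/85.
Target odds = 0.95/0.05 = 19.
Need 2.4ⁿ ≥ 19 ÷ (72/85) = 1615/72.
2.4³ = 13.824 falls short of 1615/72 but 2.4⁴ = 33.1776 reaches it, so n = 4.

4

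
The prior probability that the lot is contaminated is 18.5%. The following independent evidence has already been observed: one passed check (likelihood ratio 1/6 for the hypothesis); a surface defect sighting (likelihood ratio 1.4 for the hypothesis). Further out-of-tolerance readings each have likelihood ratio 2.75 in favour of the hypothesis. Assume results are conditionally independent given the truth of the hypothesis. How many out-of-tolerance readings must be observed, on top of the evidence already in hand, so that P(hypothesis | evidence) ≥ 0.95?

6

Prior odds = 0.185/0.815 = 37/163.
Combined Bayes factor of the evidence already in hand = (1/6) × 1.4 = 7/30.
Odds after that evidence = (37/163) × 7/30 = 259/4890.
Target odds = 0.95/0.05 = 19.
Need 2.75ⁿ ≥ 19 ÷ (259/4890) = 92910/259.
2.75⁵ = 161051/1024 falls short of 92910/259 but 2.75⁶ = 1771561/4096 reaches it, so n = 6.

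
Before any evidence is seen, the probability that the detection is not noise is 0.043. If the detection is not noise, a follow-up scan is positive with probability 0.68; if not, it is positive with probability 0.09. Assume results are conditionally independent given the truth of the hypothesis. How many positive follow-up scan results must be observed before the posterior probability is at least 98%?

4

Prior odds: 0.043 ÷ 0.957 = 43/957.
Likelihood ratio of a positive = 0.68/0.09 = 68/9.
Target posterior odds = 0.98/0.02 = 49.
Need (43/957) × (68/9)ⁿ ≥ 49, i.e. (68/9)ⁿ ≥ 46893/43.
(68/9)³ = 314432/729 falls short of 46893/43 but (68/9)⁴ = 21381376/6561 reaches it, so n = 4.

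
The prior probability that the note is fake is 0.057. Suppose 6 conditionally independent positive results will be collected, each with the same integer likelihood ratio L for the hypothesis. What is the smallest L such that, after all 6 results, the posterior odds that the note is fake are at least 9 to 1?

3

Prior odds = 0.057/0.943 = 57/943.
Target odds = 9.
Need L⁶ ≥ 9 ÷ (57/943) = 2829/19.
2⁶ = 64 < 2829/19 ≤ 729 = 3⁶, so L = 3.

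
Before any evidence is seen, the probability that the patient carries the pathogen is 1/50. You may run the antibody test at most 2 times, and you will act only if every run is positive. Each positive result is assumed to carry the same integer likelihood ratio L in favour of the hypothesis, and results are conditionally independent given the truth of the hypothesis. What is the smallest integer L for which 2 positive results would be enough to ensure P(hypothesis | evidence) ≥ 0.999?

Prior odds = 0.02/0.98 = 1/49.
Target odds = 0.999/0.001 = 999.
Need L² ≥ 999 ÷ (1/49) = 48951.
221² = 48841 < 48951 ≤ 49284 = 222², so L = 222.

222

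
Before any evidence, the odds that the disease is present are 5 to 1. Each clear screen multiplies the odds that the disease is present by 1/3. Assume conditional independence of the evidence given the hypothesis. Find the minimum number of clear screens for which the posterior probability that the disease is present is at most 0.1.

Prior odds = 5.
Likelihood ratio per clear screen = 1/3.
Target odds: 0.1 ÷ 0.9 = 1/9.
Require (1/3)ⁿ ≤ 1/9 ÷ 5 = 1/45.
(1/3)³ = 1/27 is still above 1/45 but (1/3)⁴ = 1/81 is at or below it, so n = 4.

4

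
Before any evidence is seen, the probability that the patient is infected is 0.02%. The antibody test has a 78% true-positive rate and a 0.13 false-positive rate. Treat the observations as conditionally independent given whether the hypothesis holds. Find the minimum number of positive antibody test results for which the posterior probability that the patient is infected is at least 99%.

Prior odds: 0.0002 ÷ 0.9998 = 1/4999.
Likelihood ratio of a positive result = 0.78/0.13 = 6.
Target posterior odds = 0.99/0.01 = 99.
Need (1/4999) × 6ⁿ ≥ 99, i.e. 6ⁿ ≥ 494901.
6⁷ = 279936 falls short of 494901 but 6⁸ = 1679616 reaches it, so n = 8.

8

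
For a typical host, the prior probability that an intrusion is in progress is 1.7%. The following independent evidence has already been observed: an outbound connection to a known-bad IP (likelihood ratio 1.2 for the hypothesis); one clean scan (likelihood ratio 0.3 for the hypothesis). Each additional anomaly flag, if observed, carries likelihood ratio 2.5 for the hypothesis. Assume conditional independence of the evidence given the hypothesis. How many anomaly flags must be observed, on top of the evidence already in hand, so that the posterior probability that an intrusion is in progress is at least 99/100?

11

Prior odds = 0.017/0.983 = 17/983.
Combined Bayes factor of the evidence already in hand = 1.2 × 0.3 = 0.36.
Odds after that evidence = (17/983) × 0.36 = 153/24575.
Target odds = 0.99/0.01 = 99.
Need 2.5ⁿ ≥ 99 ÷ (153/24575) = 270325/17.
2.5¹⁰ = 9765625/1024 falls short of 270325/17 but 2.5¹¹ = 48828125/2048 reaches it, so n = 11.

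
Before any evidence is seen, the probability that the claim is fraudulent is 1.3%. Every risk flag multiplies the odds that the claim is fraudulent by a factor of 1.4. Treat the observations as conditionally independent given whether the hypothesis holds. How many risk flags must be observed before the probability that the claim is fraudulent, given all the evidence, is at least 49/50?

Prior odds = 0.013/0.987 = 13/987.
Likelihood ratio per risk flag = 1.4.
Target odds: 0.98 ÷ 0.02 = 49.
Require 1.4ⁿ ≥ 49 ÷ (13/987) = 48363/13.
1.4²⁴ ≈3214.2 falls short of 48363/13 but 1.4²⁵ ≈4499.88 reaches it, so n = 25.

25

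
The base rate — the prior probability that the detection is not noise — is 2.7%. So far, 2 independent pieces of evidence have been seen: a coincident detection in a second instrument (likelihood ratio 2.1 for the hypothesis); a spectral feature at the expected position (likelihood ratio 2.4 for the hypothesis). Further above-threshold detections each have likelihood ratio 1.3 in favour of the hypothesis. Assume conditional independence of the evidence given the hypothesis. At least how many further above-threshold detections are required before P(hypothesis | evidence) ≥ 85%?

Prior odds = 0.027/0.973 = 27/973.
Combined Bayes factor of the evidence already in hand = 2.1 × 2.4 = 5.04.
Odds after that evidence = (27/973) × 5.04 = 486/3475.
Target odds = 0.85/0.15 = 17/3.
Need 1.3ⁿ ≥ 17/3 ÷ (486/3475) = 59075/1458.
1.3¹⁴ ≈39.3738 falls short of 59075/1458 but 1.3¹⁵ ≈51.1859 reaches it, so n = 15.

15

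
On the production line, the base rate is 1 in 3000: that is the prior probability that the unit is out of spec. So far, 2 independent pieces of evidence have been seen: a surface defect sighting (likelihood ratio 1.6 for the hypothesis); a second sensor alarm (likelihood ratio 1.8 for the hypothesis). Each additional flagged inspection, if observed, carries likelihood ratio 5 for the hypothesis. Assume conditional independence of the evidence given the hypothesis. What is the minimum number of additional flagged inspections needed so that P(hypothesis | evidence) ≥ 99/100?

Prior odds = (1/3000)/(2999/3000) = 1/2999.
Combined Bayes factor of the evidence already in hand = 1.6 × 1.8 = 2.88.
Odds after that evidence = (1/2999) × 2.88 = 72/74975.
Target odds = 0.99/0.01 = 99.
Need 5ⁿ ≥ 99 ÷ (72/74975) = 103090.625.
5⁷ = 78125 falls short of 103090.625 but 5⁸ = 390625 reaches it, so n = 8.

8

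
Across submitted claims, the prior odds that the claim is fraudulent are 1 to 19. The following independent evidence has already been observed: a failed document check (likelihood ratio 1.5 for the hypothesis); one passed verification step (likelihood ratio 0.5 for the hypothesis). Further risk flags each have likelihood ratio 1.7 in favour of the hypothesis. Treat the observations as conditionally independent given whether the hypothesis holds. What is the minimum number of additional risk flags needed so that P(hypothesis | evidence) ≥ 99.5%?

Prior odds = 1/19.
Combined Bayes factor of the evidence already in hand = 1.5 × 0.5 = 0.75.
Odds after that evidence = (1/19) × 0.75 = 3/76.
Target odds = 0.995/0.005 = 199.
Need 1.7ⁿ ≥ 199 ÷ (3/76) = 15124/3.
1.7¹⁶ ≈4866.12 falls short of 15124/3 but 1.7¹⁷ ≈8272.4 reaches it, so n = 17.

17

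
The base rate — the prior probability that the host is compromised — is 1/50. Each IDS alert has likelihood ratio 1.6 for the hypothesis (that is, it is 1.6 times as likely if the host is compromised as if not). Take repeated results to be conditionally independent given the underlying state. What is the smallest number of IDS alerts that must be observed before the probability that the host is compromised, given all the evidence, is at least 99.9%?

Prior odds: 0.02 ÷ 0.98 = 1/49.
Likelihood ratio per IDS alert = 1.6.
Target posterior odds = 0.999/0.001 = 999.
Require 1.6ⁿ ≥ 999 ÷ (1/49) = 48951.
1.6²² ≈30948.5 falls short of 48951 but 1.6²³ ≈49517.6 reaches it, so n = 23.

23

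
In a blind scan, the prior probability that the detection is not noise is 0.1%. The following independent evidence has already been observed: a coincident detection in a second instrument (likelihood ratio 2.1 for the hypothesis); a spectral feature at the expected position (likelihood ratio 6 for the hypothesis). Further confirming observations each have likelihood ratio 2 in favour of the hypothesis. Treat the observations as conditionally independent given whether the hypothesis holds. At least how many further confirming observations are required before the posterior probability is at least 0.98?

Prior odds = 0.001/0.999 = 1/999.
Combined Bayes factor of the evidence already in hand = 2.1 × 6 = 12.6.
Odds after that evidence = (1/999) × 12.6 = 7/555.
Target odds = 0.98/0.02 = 49.
Need 2ⁿ ≥ 49 ÷ (7/555) = 3885.
2¹¹ = 2048 falls short of 3885 but 2¹² = 4096 reaches it, so n = 12.

12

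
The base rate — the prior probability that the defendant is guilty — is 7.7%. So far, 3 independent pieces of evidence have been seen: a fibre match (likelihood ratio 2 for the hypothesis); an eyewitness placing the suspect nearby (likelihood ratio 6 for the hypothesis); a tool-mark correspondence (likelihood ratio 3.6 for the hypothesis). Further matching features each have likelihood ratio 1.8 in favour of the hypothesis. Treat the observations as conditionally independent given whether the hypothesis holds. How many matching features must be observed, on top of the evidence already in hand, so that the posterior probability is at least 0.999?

Prior odds = 0.077/0.923 = 77/923.
Combined Bayes factor of the evidence already in hand = 2 × 6 × 3.6 = 43.2.
Odds after that evidence = (77/923) × 43.2 = 16632/4615.
Target odds = 0.999/0.001 = 999.
Need 1.8ⁿ ≥ 999 ÷ (16632/4615) = 170755/616.
1.8⁹ = 387420489/1953125 falls short of 170755/616 but 1.8¹⁰ ≈357.047 reaches it, so n = 10.

10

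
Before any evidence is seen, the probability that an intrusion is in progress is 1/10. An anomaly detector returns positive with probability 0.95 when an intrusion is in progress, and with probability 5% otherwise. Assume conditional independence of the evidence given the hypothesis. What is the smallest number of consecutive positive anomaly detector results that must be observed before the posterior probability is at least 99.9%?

4

Prior odds: 0.1 ÷ 0.9 = 1/9.
Likelihood ratio of a positive result = 0.95/0.05 = 19.
Target posterior odds = 0.999/0.001 = 999.
Require 19ⁿ ≥ 999 ÷ (1/9) = 8991.
19³ = 6859 falls short of 8991 but 19⁴ = 130321 reaches it, so n = 4.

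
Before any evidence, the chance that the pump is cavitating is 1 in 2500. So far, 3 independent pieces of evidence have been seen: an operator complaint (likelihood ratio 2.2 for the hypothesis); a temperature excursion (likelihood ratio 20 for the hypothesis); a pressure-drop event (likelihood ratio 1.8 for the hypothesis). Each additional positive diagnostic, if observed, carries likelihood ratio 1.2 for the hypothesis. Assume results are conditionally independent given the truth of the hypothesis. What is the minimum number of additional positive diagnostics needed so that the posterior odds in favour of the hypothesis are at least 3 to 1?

Prior odds = 0.0004/0.9996 = 1/2499.
Combined Bayes factor of the evidence already in hand = 2.2 × 20 × 1.8 = 79.2.
Odds after that evidence = (1/2499) × 79.2 = 132/4165.
Target odds = 3.
Need 1.2ⁿ ≥ 3 ÷ (132/4165) = 4165/44.
1.2²⁴ ≈79.4968 falls short of 4165/44 but 1.2²⁵ ≈95.3962 reaches it, so n = 25.

25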